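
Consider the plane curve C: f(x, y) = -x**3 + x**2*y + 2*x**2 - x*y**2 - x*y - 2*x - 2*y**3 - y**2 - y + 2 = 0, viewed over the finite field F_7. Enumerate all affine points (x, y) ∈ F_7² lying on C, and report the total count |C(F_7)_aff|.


Affine F_7-points: {(2, 2), (2, 5), (3, 1), (3, 2), (5, 4), (6, 0), (6, 2), (6, 5)}; count = 8.

For each of the 49 pairs (x, y) ∈ F_7², evaluate f(x, y) mod 7. Record the zeros.
  x = 0: [0↦2, 1↦5, 2↦1, 3↦6, 4↦1, 5↦2, 6↦4]  zeros at y ∈ ∅
  x = 1: [0↦1, 1↦3, 2↦3, 3↦3, 4↦5, 5↦4, 6↦2]  zeros at y ∈ ∅
  x = 2: [0↦5, 1↦1, 2↦0, 3↦4, 4↦1, 5↦0, 6↦3]  zeros at y ∈ {2, 5}
  x = 3: [0↦1, 1↦0, 2↦0, 3↦3, 4↦4, 5↦5, 6↦1]  zeros at y ∈ {1, 2}
  x = 4: [0↦4, 1↦1, 2↦4, 3↦1, 4↦1, 5↦6, 6↦4]  zeros at y ∈ ∅
  x = 5: [0↦1, 1↦5, 2↦6, 3↦6, 4↦0, 5↦4, 6↦6]  zeros at y ∈ {4}
  x = 6: [0↦0, 1↦6, 2↦0, 3↦5, 4↦2, 5↦0, 6↦1]  zeros at y ∈ {0, 2, 5}
Collecting zeros: affine points = {(2, 2), (2, 5), (3, 1), (3, 2), (5, 4), (6, 0), (6, 2), (6, 5)}.
Total count |C(F_7)_aff| = 8.


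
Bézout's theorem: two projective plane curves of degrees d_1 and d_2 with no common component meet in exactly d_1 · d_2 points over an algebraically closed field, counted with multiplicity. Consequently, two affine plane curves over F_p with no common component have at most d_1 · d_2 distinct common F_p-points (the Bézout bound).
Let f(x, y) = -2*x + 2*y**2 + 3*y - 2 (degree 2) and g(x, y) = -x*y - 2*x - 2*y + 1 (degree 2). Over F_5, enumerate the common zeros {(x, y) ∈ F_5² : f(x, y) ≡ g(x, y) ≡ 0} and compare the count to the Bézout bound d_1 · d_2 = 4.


Common zeros: {(0, 3)}; count = 1; Bézout bound = 4.

deg(f) = 2, deg(g) = 2, so Bézout bound = 4.
Scan x ∈ F_5. For each x, list the y ∈ F_5 with f(x, y) ≡ 0 and those with g(x, y) ≡ 0 (mod 5); the common zeros in that column are the intersection.
  x = 0: f ≡ 0 at y ∈ {3}; g ≡ 0 at y ∈ {3}; common: {3}.
  x = 1: f ≡ 0 at y ∈ {2, 4}; g ≡ 0 at y ∈ {3}; common: ∅.
  x = 2: f ≡ 0 at y ∈ ∅; g ≡ 0 at y ∈ {3}; common: ∅.
  x = 3: f ≡ 0 at y ∈ ∅; g ≡ 0 at y ∈ {0, 1, 2, 3, 4}; common: ∅.
  x = 4: f ≡ 0 at y ∈ {0, 1}; g ≡ 0 at y ∈ {3}; common: ∅.
Collecting: common zeros = {(0, 3)}, so the count is 1.
Comparison with the Bézout bound: 1 ≤ 4 = deg(f)·deg(g), as expected for curves with no common component (the affine F_5-count falls short of the bound because intersections may lie at infinity, over extension fields, or carry multiplicity).


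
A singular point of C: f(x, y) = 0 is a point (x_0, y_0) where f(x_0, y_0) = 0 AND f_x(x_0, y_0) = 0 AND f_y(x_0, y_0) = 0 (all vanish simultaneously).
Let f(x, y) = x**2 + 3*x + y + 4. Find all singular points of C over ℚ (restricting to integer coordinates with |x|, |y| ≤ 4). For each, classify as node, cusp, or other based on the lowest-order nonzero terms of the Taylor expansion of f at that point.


No singular points in the scanned grid; C is smooth there.

Compute partial derivatives:
  f_x = 2*x + 3.
  f_y = 1.
f_y = 1 is a nonzero constant, so f_y never vanishes: no point (x, y) can satisfy f = f_x = f_y = 0. In particular no (x, y) ∈ {−4, ..., 4}² is singular; the curve is smooth.


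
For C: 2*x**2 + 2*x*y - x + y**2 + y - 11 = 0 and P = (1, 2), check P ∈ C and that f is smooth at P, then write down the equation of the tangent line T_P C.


Tangent line at P: 7*x + 7*y - 21 = 0.

Step 1: f(1, 2) = 0, so P lies on C.
Step 2: partial derivatives
  f_x(x, y) = 4*x + 2*y - 1, f_y(x, y) = 2*x + 2*y + 1.
  f_x(P) = 7, f_y(P) = 7 (gradient nonzero, so P is smooth).
Step 3: tangent line at P: 7·(x − 1) + 7·(y − 2) = 0.
Expanding: 7*x + 7*y - 21 = 0.


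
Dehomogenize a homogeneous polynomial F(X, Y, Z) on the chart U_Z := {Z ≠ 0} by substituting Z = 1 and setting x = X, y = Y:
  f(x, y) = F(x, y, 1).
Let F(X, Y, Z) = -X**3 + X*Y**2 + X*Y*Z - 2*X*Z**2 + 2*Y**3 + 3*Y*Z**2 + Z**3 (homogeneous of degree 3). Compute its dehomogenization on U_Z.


f(x, y) = -x**3 + x*y**2 + x*y - 2*x + 2*y**3 + 3*y + 1

On U_Z we set Z = 1. Each monomial c·X^i·Y^j·Z^k in F becomes c·x^i·y^j·1^k = c·x^i·y^j.
Substituting Z = 1: F(X, Y, 1) = -x**3 + x*y**2 + x*y - 2*x + 2*y**3 + 3*y + 1.
Note: deg(f) ≤ deg(F) = 3; strict inequality happens when F is divisible by Z (lost terms).


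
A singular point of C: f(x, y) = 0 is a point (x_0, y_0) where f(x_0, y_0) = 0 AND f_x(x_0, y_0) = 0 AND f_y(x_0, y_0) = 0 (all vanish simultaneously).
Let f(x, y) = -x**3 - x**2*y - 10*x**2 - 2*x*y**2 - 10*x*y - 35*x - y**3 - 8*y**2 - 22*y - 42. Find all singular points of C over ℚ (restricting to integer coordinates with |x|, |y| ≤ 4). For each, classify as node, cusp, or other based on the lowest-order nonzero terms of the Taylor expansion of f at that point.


Singular points: {(-3, -1)}; classification: cusp.

Compute partial derivatives:
  f_x = -3*x**2 - 2*x*y - 20*x - 2*y**2 - 10*y - 35.
  f_y = -x**2 - 4*x*y - 10*x - 3*y**2 - 16*y - 22.
Scan x_0 ∈ {−4, ..., 4}. For each x_0, f_y(x_0, y) is a polynomial in y; find its integer roots y ∈ {−4, ..., 4}, then test f_x and f at those candidates.
  x = -4: f_y(-4, y) = 2 - 3*y**2; no integer root y with |y| ≤ 4.
  x = -3: f_y(-3, y) = -3*y**2 - 4*y - 1; vanishes at y ∈ {-1}. (-3, -1): f_x = 0, f = 0 — SINGULAR.
  x = -2: f_y(-2, y) = -3*y**2 - 8*y - 6; no integer root y with |y| ≤ 4.
  x = -1: f_y(-1, y) = -3*y**2 - 12*y - 13; no integer root y with |y| ≤ 4.
  x = 0: f_y(0, y) = -3*y**2 - 16*y - 22; no integer root y with |y| ≤ 4.
  x = 1: f_y(1, y) = -3*y**2 - 20*y - 33; vanishes at y ∈ {-3}. (1, -3): f_x = -40 ≠ 0.
  x = 2: f_y(2, y) = -3*y**2 - 24*y - 46; no integer root y with |y| ≤ 4.
  x = 3: f_y(3, y) = -3*y**2 - 28*y - 61; no integer root y with |y| ≤ 4.
  x = 4: f_y(4, y) = -3*y**2 - 32*y - 78; no integer root y with |y| ≤ 4.
Only singular point on the grid: (-3, -1).
Classify: substitute x = -3 + u, y = -1 + v and expand: f = -u**3 - u**2*v - 2*u*v**2 - v**3 + v**2.
No constant or linear terms (consistent with a singular point). Quadratic part: v**2. Cubic part: -u**3 - u**2*v - 2*u*v**2 - v**3.
The quadratic part v**2 is a perfect square, so there is a single (double) tangent line v = 0, i.e. y = -1. Restricting the cubic part to that line (v = 0) leaves -u**3 ≠ 0, so f is not divisible by v and the branch is v² ≈ u**3 to lowest order — this is a cusp.
Classification: cusp.


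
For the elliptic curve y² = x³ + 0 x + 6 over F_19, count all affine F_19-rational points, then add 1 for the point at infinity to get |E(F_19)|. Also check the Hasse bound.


Affine points = {(0, 5), (0, 14), (1, 8), (1, 11), (5, 6), (5, 13), (7, 8), (7, 11), (8, 9), (8, 10), (11, 8), (11, 11), (12, 9), (12, 10), (16, 6), (16, 13), (17, 6), (17, 13), (18, 9), (18, 10)}; affine count = 20; |E(F_19)| = 21.

Discriminant check: Δ ∝ 4a³ + 27b² = 4·0³ + 27·6² = 4·0 + 27·36 ≡ 3 (mod 19). Nonzero ⇒ E is nonsingular.
For each x ∈ F_19, compute rhs = x³ + 0·x + 6 mod 19, then count y ∈ F_19 with y² ≡ rhs.
  x = 0: rhs = 6, matching y values: 5, 14 (2 points).
  x = 1: rhs = 7, matching y values: 8, 11 (2 points).
  x = 2: rhs = 14, matching y values: none (0 points).
  x = 3: rhs = 14, matching y values: none (0 points).
  x = 4: rhs = 13, matching y values: none (0 points).
  x = 5: rhs = 17, matching y values: 6, 13 (2 points).
  x = 6: rhs = 13, matching y values: none (0 points).
  x = 7: rhs = 7, matching y values: 8, 11 (2 points).
  x = 8: rhs = 5, matching y values: 9, 10 (2 points).
  x = 9: rhs = 13, matching y values: none (0 points).
  x = 10: rhs = 18, matching y values: none (0 points).
  x = 11: rhs = 7, matching y values: 8, 11 (2 points).
  x = 12: rhs = 5, matching y values: 9, 10 (2 points).
  x = 13: rhs = 18, matching y values: none (0 points).
  x = 14: rhs = 14, matching y values: none (0 points).
  x = 15: rhs = 18, matching y values: none (0 points).
  x = 16: rhs = 17, matching y values: 6, 13 (2 points).
  x = 17: rhs = 17, matching y values: 6, 13 (2 points).
  x = 18: rhs = 5, matching y values: 9, 10 (2 points).
Total affine count: 20.
Full point count |E(F_19)| = 20 + 1 = 21.
Hasse bound: |21 − (19+1)| = |1| = 1 ≤ 2√19 ≈ 8.7178 ✓.


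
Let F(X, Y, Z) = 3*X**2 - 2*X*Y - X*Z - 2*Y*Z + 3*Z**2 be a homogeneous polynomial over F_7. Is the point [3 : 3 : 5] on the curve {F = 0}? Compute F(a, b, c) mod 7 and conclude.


F(3,3,5) ≡ 4 (mod 7); P is NOT on the curve.

Evaluate F(3, 3, 5) term-by-term (mod 7).
  3*X**2 ↦ 3·9·1·1 = 27
  -2*X*Y ↦ -2·3·3·1 = -18
  -X*Z ↦ -1·3·1·5 = -15
  -2*Y*Z ↦ -2·1·3·5 = -30
  3*Z**2 ↦ 3·1·1·25 = 75
Sum: F(3, 3, 5) = (27) + (-18) + (-15) + (-30) + (75) = 39.
Reducing mod 7: 39 ≡ 4 (mod 7).
Since F(a, b, c) ≡ 4 ≠ 0 (mod 7), P does NOT lie on the curve.


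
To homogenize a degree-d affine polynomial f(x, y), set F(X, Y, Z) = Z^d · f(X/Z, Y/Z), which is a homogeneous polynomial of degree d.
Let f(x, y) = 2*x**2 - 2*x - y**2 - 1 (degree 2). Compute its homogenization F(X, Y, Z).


F(X, Y, Z) = 2*X**2 - 2*X*Z - Y**2 - Z**2

deg(f) = 2.
Substitute x = X/Z, y = Y/Z into f, then multiply by Z^2.
  monomial 2·x^2·y^0 ↦ 2·X^2·Y^0·Z^0.
  monomial -2·x^1·y^0 ↦ -2·X^1·Y^0·Z^1.
  monomial -1·x^0·y^2 ↦ -1·X^0·Y^2·Z^0.
  monomial -1·x^0·y^0 ↦ -1·X^0·Y^0·Z^2.
Collecting: F(X, Y, Z) = 2*X**2 - 2*X*Z - Y**2 - Z**2.


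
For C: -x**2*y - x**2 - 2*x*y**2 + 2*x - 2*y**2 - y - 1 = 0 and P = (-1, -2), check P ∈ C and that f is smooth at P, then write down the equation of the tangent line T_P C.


Tangent line at P: -8*x - 2*y - 12 = 0.

Step 1: f(-1, -2) = 0, so P lies on C.
Step 2: partial derivatives
  f_x(x, y) = -2*x*y - 2*x - 2*y**2 + 2, f_y(x, y) = -x**2 - 4*x*y - 4*y - 1.
  f_x(P) = -8, f_y(P) = -2 (gradient nonzero, so P is smooth).
Step 3: tangent line at P: -8·(x − -1) + -2·(y − -2) = 0.
Expanding: -8*x - 2*y - 12 = 0.


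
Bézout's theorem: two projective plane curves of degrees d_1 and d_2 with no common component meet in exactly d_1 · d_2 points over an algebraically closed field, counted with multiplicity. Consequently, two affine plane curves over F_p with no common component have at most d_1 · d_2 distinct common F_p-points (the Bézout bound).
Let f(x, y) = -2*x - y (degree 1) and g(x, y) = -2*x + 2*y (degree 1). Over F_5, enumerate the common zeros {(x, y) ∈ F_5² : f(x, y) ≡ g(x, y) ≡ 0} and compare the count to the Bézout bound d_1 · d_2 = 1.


Common zeros: {(0, 0)}; count = 1; Bézout bound = 1.

deg(f) = 1, deg(g) = 1, so Bézout bound = 1.
Scan x ∈ F_5. For each x, list the y ∈ F_5 with f(x, y) ≡ 0 and those with g(x, y) ≡ 0 (mod 5); the common zeros in that column are the intersection.
  x = 0: f ≡ 0 at y ∈ {0}; g ≡ 0 at y ∈ {0}; common: {0}.
  x = 1: f ≡ 0 at y ∈ {3}; g ≡ 0 at y ∈ {1}; common: ∅.
  x = 2: f ≡ 0 at y ∈ {1}; g ≡ 0 at y ∈ {2}; common: ∅.
  x = 3: f ≡ 0 at y ∈ {4}; g ≡ 0 at y ∈ {3}; common: ∅.
  x = 4: f ≡ 0 at y ∈ {2}; g ≡ 0 at y ∈ {4}; common: ∅.
Collecting: common zeros = {(0, 0)}, so the count is 1.
Comparison with the Bézout bound: 1 ≤ 1 = deg(f)·deg(g), as expected for curves with no common component (the bound is attained).


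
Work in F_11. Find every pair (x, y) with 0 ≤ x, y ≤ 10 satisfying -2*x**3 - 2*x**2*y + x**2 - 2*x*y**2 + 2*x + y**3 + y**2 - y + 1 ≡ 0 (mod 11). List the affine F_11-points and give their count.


Affine F_11-points: {(0, 2), (0, 4), (1, 2), (1, 3), (1, 7), (3, 2), (6, 6), (7, 9), (10, 5), (10, 6), (10, 8)}; count = 11.

For each of the 121 pairs (x, y) ∈ F_11², evaluate f(x, y) mod 11. Record the zeros.
  x = 0: [0↦1, 1↦2, 2↦0, 3↦1, 4↦0, 5↦3, 6↦5, 7↦1, 8↦8, 9↦10, 10↦2]  zeros at y ∈ {2, 4}
  x = 1: [0↦2, 1↦10, 2↦0, 3↦0, 4↦5, 5↦10, 6↦10, 7↦0, 8↦8, 9↦7, 10↦3]  zeros at y ∈ {2, 3, 7}
  x = 2: [0↦4, 1↦4, 2↦4, 3↦10, 4↦6, 5↦9, 6↦3, 7↦5, 8↦10, 9↦2, 10↦9]  zeros at y ∈ ∅
  x = 3: [0↦6, 1↦5, 2↦0, 3↦8, 4↦2, 5↦10, 6↦5, 7↦4, 8↦2, 9↦5, 10↦8]  zeros at y ∈ {2}
  x = 4: [0↦7, 1↦1, 2↦9, 3↦4, 4↦3, 5↦1, 6↦4, 7↦7, 8↦5, 9↦4, 10↦10]  zeros at y ∈ ∅
  x = 5: [0↦6, 1↦2, 2↦8, 3↦8, 4↦8, 5↦3, 6↦10, 7↦2, 8↦7, 9↦9, 10↦3]  zeros at y ∈ ∅
  x = 6: [0↦2, 1↦7, 2↦7, 3↦8, 4↦5, 5↦4, 6↦0, 7↦10, 8↦7, 9↦8, 10↦8]  zeros at y ∈ {6}
  x = 7: [0↦5, 1↦4, 2↦5, 3↦3, 4↦4, 5↦3, 6↦6, 7↦8, 8↦4, 9↦0, 10↦2]  zeros at y ∈ {9}
  x = 8: [0↦3, 1↦3, 2↦1, 3↦3, 4↦4, 5↦10, 6↦5, 7↦6, 8↦8, 9↦6, 10↦6]  zeros at y ∈ ∅
  x = 9: [0↦6, 1↦3, 2↦5, 3↦7, 4↦4, 5↦2, 6↦7, 7↦3, 8↦7, 9↦3, 10↦8]  zeros at y ∈ ∅
  x = 10: [0↦2, 1↦3, 2↦5, 3↦3, 4↦3, 5↦0, 6↦0, 7↦9, 8↦0, 9↦1, 10↦7]  zeros at y ∈ {5, 6, 8}
Collecting zeros: affine points = {(0, 2), (0, 4), (1, 2), (1, 3), (1, 7), (3, 2), (6, 6), (7, 9), (10, 5), (10, 6), (10, 8)}.
Total count |C(F_11)_aff| = 11.


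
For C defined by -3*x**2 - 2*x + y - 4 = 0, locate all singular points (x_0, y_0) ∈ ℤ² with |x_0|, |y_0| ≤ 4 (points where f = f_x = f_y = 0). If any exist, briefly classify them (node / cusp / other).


No singular points in the scanned grid; C is smooth there.

Compute partial derivatives:
  f_x = -6*x - 2.
  f_y = 1.
f_y = 1 is a nonzero constant, so f_y never vanishes: no point (x, y) can satisfy f = f_x = f_y = 0. In particular no (x, y) ∈ {−4, ..., 4}² is singular; the curve is smooth.


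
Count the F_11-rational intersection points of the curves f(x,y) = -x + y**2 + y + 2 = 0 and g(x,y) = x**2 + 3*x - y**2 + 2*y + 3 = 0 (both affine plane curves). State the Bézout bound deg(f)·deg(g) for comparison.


Common zeros: ∅; count = 0; Bézout bound = 4.

deg(f) = 2, deg(g) = 2, so Bézout bound = 4.
Scan x ∈ F_11. For each x, list the y ∈ F_11 with f(x, y) ≡ 0 and those with g(x, y) ≡ 0 (mod 11); the common zeros in that column are the intersection.
  x = 0: f ≡ 0 at y ∈ {4, 6}; g ≡ 0 at y ∈ {3, 10}; common: ∅.
  x = 1: f ≡ 0 at y ∈ ∅; g ≡ 0 at y ∈ ∅; common: ∅.
  x = 2: f ≡ 0 at y ∈ {0, 10}; g ≡ 0 at y ∈ {6, 7}; common: ∅.
  x = 3: f ≡ 0 at y ∈ {3, 7}; g ≡ 0 at y ∈ {1}; common: ∅.
  x = 4: f ≡ 0 at y ∈ {1, 9}; g ≡ 0 at y ∈ ∅; common: ∅.
  x = 5: f ≡ 0 at y ∈ ∅; g ≡ 0 at y ∈ {1}; common: ∅.
  x = 6: f ≡ 0 at y ∈ ∅; g ≡ 0 at y ∈ {6, 7}; common: ∅.
  x = 7: f ≡ 0 at y ∈ ∅; g ≡ 0 at y ∈ ∅; common: ∅.
  x = 8: f ≡ 0 at y ∈ {2, 8}; g ≡ 0 at y ∈ {3, 10}; common: ∅.
  x = 9: f ≡ 0 at y ∈ ∅; g ≡ 0 at y ∈ ∅; common: ∅.
  x = 10: f ≡ 0 at y ∈ {5}; g ≡ 0 at y ∈ ∅; common: ∅.
Collecting: common zeros = ∅, so the count is 0.
Comparison with the Bézout bound: 0 ≤ 4 = deg(f)·deg(g), as expected for curves with no common component (the affine F_11-count falls short of the bound because intersections may lie at infinity, over extension fields, or carry multiplicity).


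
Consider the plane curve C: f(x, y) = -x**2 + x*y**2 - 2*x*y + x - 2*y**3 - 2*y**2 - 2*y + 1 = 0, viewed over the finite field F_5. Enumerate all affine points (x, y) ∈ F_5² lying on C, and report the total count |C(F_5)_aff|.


Affine F_5-points: {(0, 1), (3, 0)}; count = 2.

For each of the 25 pairs (x, y) ∈ F_5², evaluate f(x, y) mod 5. Record the zeros.
  x = 0: [0↦1, 1↦0, 2↦3, 3↦3, 4↦3]  zeros at y ∈ {1}
  x = 1: [0↦1, 1↦4, 2↦3, 3↦1, 4↦1]  zeros at y ∈ ∅
  x = 2: [0↦4, 1↦1, 2↦1, 3↦2, 4↦2]  zeros at y ∈ ∅
  x = 3: [0↦0, 1↦1, 2↦2, 3↦1, 4↦1]  zeros at y ∈ {0}
  x = 4: [0↦4, 1↦4, 2↦1, 3↦3, 4↦3]  zeros at y ∈ ∅
Collecting zeros: affine points = {(0, 1), (3, 0)}.
Total count |C(F_5)_aff| = 2.


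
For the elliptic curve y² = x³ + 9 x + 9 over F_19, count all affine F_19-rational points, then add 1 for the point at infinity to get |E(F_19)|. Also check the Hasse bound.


Affine points = {(0, 3), (0, 16), (1, 0), (2, 4), (2, 15), (3, 5), (3, 14), (7, 4), (7, 15), (8, 2), (8, 17), (10, 4), (10, 15), (13, 9), (13, 10), (15, 2), (15, 17)}; affine count = 17; |E(F_19)| = 18.

Discriminant check: Δ ∝ 4a³ + 27b² = 4·9³ + 27·9² = 4·729 + 27·81 ≡ 11 (mod 19). Nonzero ⇒ E is nonsingular.
For each x ∈ F_19, compute rhs = x³ + 9·x + 9 mod 19, then count y ∈ F_19 with y² ≡ rhs.
  x = 0: rhs = 9, matching y values: 3, 16 (2 points).
  x = 1: rhs = 0, matching y values: 0 (1 points).
  x = 2: rhs = 16, matching y values: 4, 15 (2 points).
  x = 3: rhs = 6, matching y values: 5, 14 (2 points).
  x = 4: rhs = 14, matching y values: none (0 points).
  x = 5: rhs = 8, matching y values: none (0 points).
  x = 6: rhs = 13, matching y values: none (0 points).
  x = 7: rhs = 16, matching y values: 4, 15 (2 points).
  x = 8: rhs = 4, matching y values: 2, 17 (2 points).
  x = 9: rhs = 2, matching y values: none (0 points).
  x = 10: rhs = 16, matching y values: 4, 15 (2 points).
  x = 11: rhs = 14, matching y values: none (0 points).
  x = 12: rhs = 2, matching y values: none (0 points).
  x = 13: rhs = 5, matching y values: 9, 10 (2 points).
  x = 14: rhs = 10, matching y values: none (0 points).
  x = 15: rhs = 4, matching y values: 2, 17 (2 points).
  x = 16: rhs = 12, matching y values: none (0 points).
  x = 17: rhs = 2, matching y values: none (0 points).
  x = 18: rhs = 18, matching y values: none (0 points).
Total affine count: 17.
Full point count |E(F_19)| = 17 + 1 = 18.
Hasse bound: |18 − (19+1)| = |-2| = 2 ≤ 2√19 ≈ 8.7178 ✓.


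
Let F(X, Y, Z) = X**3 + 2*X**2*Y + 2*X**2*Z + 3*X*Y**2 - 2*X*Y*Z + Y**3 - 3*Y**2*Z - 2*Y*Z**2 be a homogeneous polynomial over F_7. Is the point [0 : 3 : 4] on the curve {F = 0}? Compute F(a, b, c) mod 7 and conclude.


F(0,3,4) ≡ 5 (mod 7); P is NOT on the curve.

Evaluate F(0, 3, 4) term-by-term (mod 7).
  X**3 ↦ 1·0·1·1 = 0
  2*X**2*Y ↦ 2·0·3·1 = 0
  2*X**2*Z ↦ 2·0·1·4 = 0
  3*X*Y**2 ↦ 3·0·9·1 = 0
  -2*X*Y*Z ↦ -2·0·3·4 = 0
  Y**3 ↦ 1·1·27·1 = 27
  -3*Y**2*Z ↦ -3·1·9·4 = -108
  -2*Y*Z**2 ↦ -2·1·3·16 = -96
Sum: F(0, 3, 4) = (0) + (0) + (0) + (0) + (0) + (27) + (-108) + (-96) = -177.
Reducing mod 7: -177 ≡ 5 (mod 7).
Since F(a, b, c) ≡ 5 ≠ 0 (mod 7), P does NOT lie on the curve.


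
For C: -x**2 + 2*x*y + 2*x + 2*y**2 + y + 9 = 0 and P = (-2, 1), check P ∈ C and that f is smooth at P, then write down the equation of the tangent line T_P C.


Tangent line at P: 8*x + y + 15 = 0.

Step 1: f(-2, 1) = 0, so P lies on C.
Step 2: partial derivatives
  f_x(x, y) = -2*x + 2*y + 2, f_y(x, y) = 2*x + 4*y + 1.
  f_x(P) = 8, f_y(P) = 1 (gradient nonzero, so P is smooth).
Step 3: tangent line at P: 8·(x − -2) + 1·(y − 1) = 0.
Expanding: 8*x + y + 15 = 0.


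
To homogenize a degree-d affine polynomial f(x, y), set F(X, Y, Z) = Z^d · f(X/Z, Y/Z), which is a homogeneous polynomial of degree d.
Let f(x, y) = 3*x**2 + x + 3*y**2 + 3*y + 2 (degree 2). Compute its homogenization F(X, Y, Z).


F(X, Y, Z) = 3*X**2 + X*Z + 3*Y**2 + 3*Y*Z + 2*Z**2

deg(f) = 2.
Substitute x = X/Z, y = Y/Z into f, then multiply by Z^2.
  monomial 3·x^2·y^0 ↦ 3·X^2·Y^0·Z^0.
  monomial 1·x^1·y^0 ↦ 1·X^1·Y^0·Z^1.
  monomial 3·x^0·y^2 ↦ 3·X^0·Y^2·Z^0.
  monomial 3·x^0·y^1 ↦ 3·X^0·Y^1·Z^1.
  monomial 2·x^0·y^0 ↦ 2·X^0·Y^0·Z^2.
Collecting: F(X, Y, Z) = 3*X**2 + X*Z + 3*Y**2 + 3*Y*Z + 2*Z**2.


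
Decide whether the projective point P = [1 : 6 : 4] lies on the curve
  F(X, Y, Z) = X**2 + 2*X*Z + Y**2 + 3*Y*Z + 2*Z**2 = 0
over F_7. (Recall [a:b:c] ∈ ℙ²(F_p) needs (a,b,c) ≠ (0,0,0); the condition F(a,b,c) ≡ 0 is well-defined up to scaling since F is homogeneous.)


F(1,6,4) ≡ 2 (mod 7); P is NOT on the curve.

Evaluate F(1, 6, 4) term-by-term (mod 7).
  X**2 ↦ 1·1·1·1 = 1
  2*X*Z ↦ 2·1·1·4 = 8
  Y**2 ↦ 1·1·36·1 = 36
  3*Y*Z ↦ 3·1·6·4 = 72
  2*Z**2 ↦ 2·1·1·16 = 32
Sum: F(1, 6, 4) = (1) + (8) + (36) + (72) + (32) = 149.
Reducing mod 7: 149 ≡ 2 (mod 7).
Since F(a, b, c) ≡ 2 ≠ 0 (mod 7), P does NOT lie on the curve.


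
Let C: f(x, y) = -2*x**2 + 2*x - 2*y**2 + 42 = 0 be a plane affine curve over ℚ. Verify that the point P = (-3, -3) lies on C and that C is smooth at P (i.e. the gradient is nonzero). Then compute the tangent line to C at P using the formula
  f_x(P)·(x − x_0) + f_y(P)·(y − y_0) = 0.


Tangent line at P: 14*x + 12*y + 78 = 0.

Step 1: f(-3, -3) = 0, so P lies on C.
Step 2: partial derivatives
  f_x(x, y) = 2 - 4*x, f_y(x, y) = -4*y.
  f_x(P) = 14, f_y(P) = 12 (gradient nonzero, so P is smooth).
Step 3: tangent line at P: 14·(x − -3) + 12·(y − -3) = 0.
Expanding: 14*x + 12*y + 78 = 0.


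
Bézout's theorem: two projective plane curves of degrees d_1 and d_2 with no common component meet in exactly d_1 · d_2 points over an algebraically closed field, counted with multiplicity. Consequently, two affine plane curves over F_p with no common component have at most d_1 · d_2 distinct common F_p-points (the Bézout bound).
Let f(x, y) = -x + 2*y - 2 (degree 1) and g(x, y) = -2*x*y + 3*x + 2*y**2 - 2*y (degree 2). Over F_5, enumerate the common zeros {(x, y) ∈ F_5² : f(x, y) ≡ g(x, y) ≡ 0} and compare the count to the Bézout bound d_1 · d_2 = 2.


Common zeros: {(0, 1), (4, 3)}; count = 2; Bézout bound = 2.

deg(f) = 1, deg(g) = 2, so Bézout bound = 2.
Scan x ∈ F_5. For each x, list the y ∈ F_5 with f(x, y) ≡ 0 and those with g(x, y) ≡ 0 (mod 5); the common zeros in that column are the intersection.
  x = 0: f ≡ 0 at y ∈ {1}; g ≡ 0 at y ∈ {0, 1}; common: {1}.
  x = 1: f ≡ 0 at y ∈ {4}; g ≡ 0 at y ∈ ∅; common: ∅.
  x = 2: f ≡ 0 at y ∈ {2}; g ≡ 0 at y ∈ ∅; common: ∅.
  x = 3: f ≡ 0 at y ∈ {0}; g ≡ 0 at y ∈ ∅; common: ∅.
  x = 4: f ≡ 0 at y ∈ {3}; g ≡ 0 at y ∈ {2, 3}; common: {3}.
Collecting: common zeros = {(0, 1), (4, 3)}, so the count is 2.
Comparison with the Bézout bound: 2 ≤ 2 = deg(f)·deg(g), as expected for curves with no common component (the bound is attained).


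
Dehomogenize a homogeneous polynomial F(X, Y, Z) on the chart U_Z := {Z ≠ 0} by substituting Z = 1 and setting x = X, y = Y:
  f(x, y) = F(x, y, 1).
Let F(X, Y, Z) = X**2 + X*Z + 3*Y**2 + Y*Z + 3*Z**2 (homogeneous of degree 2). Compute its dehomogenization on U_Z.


f(x, y) = x**2 + x + 3*y**2 + y + 3

On U_Z we set Z = 1. Each monomial c·X^i·Y^j·Z^k in F becomes c·x^i·y^j·1^k = c·x^i·y^j.
Substituting Z = 1: F(X, Y, 1) = x**2 + x + 3*y**2 + y + 3.
Note: deg(f) ≤ deg(F) = 2; strict inequality happens when F is divisible by Z (lost terms).


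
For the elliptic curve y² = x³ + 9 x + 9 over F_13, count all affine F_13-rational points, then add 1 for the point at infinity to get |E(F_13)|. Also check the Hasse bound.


Affine points = {(0, 3), (0, 10), (2, 3), (2, 10), (5, 6), (5, 7), (7, 5), (7, 8), (9, 0), (11, 3), (11, 10), (12, 5), (12, 8)}; affine count = 13; |E(F_13)| = 14.

Discriminant check: Δ ∝ 4a³ + 27b² = 4·9³ + 27·9² = 4·729 + 27·81 ≡ 7 (mod 13). Nonzero ⇒ E is nonsingular.
For each x ∈ F_13, compute rhs = x³ + 9·x + 9 mod 13, then count y ∈ F_13 with y² ≡ rhs.
  x = 0: rhs = 9, matching y values: 3, 10 (2 points).
  x = 1: rhs = 6, matching y values: none (0 points).
  x = 2: rhs = 9, matching y values: 3, 10 (2 points).
  x = 3: rhs = 11, matching y values: none (0 points).
  x = 4: rhs = 5, matching y values: none (0 points).
  x = 5: rhs = 10, matching y values: 6, 7 (2 points).
  x = 6: rhs = 6, matching y values: none (0 points).
  x = 7: rhs = 12, matching y values: 5, 8 (2 points).
  x = 8: rhs = 8, matching y values: none (0 points).
  x = 9: rhs = 0, matching y values: 0 (1 points).
  x = 10: rhs = 7, matching y values: none (0 points).
  x = 11: rhs = 9, matching y values: 3, 10 (2 points).
  x = 12: rhs = 12, matching y values: 5, 8 (2 points).
Total affine count: 13.
Full point count |E(F_13)| = 13 + 1 = 14.
Hasse bound: |14 − (13+1)| = |0| = 0 ≤ 2√13 ≈ 7.2111 ✓.


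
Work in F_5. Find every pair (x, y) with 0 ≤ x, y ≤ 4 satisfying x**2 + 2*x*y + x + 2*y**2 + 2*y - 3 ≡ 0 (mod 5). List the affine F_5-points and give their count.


Affine F_5-points: {(1, 1), (1, 2), (4, 2), (4, 3)}; count = 4.

For each of the 25 pairs (x, y) ∈ F_5², evaluate f(x, y) mod 5. Record the zeros.
  x = 0: [0↦2, 1↦1, 2↦4, 3↦1, 4↦2]  zeros at y ∈ ∅
  x = 1: [0↦4, 1↦0, 2↦0, 3↦4, 4↦2]  zeros at y ∈ {1, 2}
  x = 2: [0↦3, 1↦1, 2↦3, 3↦4, 4↦4]  zeros at y ∈ ∅
  x = 3: [0↦4, 1↦4, 2↦3, 3↦1, 4↦3]  zeros at y ∈ ∅
  x = 4: [0↦2, 1↦4, 2↦0, 3↦0, 4↦4]  zeros at y ∈ {2, 3}
Collecting zeros: affine points = {(1, 1), (1, 2), (4, 2), (4, 3)}.
Total count |C(F_5)_aff| = 4.


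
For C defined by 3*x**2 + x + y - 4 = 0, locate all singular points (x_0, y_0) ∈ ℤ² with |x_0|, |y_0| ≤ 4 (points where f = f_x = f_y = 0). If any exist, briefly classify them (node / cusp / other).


No singular points in the scanned grid; C is smooth there.

Compute partial derivatives:
  f_x = 6*x + 1.
  f_y = 1.
f_y = 1 is a nonzero constant, so f_y never vanishes: no point (x, y) can satisfy f = f_x = f_y = 0. In particular no (x, y) ∈ {−4, ..., 4}² is singular; the curve is smooth.


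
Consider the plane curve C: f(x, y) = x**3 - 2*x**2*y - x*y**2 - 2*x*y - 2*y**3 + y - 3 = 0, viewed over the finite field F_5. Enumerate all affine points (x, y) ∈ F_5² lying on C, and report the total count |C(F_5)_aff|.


Affine F_5-points: {(2, 0), (2, 1), (2, 3), (3, 2)}; count = 4.

For each of the 25 pairs (x, y) ∈ F_5², evaluate f(x, y) mod 5. Record the zeros.
  x = 0: [0↦2, 1↦1, 2↦3, 3↦1, 4↦3]  zeros at y ∈ ∅
  x = 1: [0↦3, 1↦2, 2↦2, 3↦1, 4↦2]  zeros at y ∈ ∅
  x = 2: [0↦0, 1↦0, 2↦4, 3↦0, 4↦1]  zeros at y ∈ {0, 1, 3}
  x = 3: [0↦4, 1↦1, 2↦0, 3↦4, 4↦1]  zeros at y ∈ {2}
  x = 4: [0↦1, 1↦1, 2↦1, 3↦4, 4↦3]  zeros at y ∈ ∅
Collecting zeros: affine points = {(2, 0), (2, 1), (2, 3), (3, 2)}.
Total count |C(F_5)_aff| = 4.


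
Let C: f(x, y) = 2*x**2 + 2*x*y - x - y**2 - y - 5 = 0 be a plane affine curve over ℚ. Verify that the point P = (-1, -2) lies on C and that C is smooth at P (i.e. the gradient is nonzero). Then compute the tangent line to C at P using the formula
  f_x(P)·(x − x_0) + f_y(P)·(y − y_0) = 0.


Tangent line at P: -9*x + y - 7 = 0.

Step 1: f(-1, -2) = 0, so P lies on C.
Step 2: partial derivatives
  f_x(x, y) = 4*x + 2*y - 1, f_y(x, y) = 2*x - 2*y - 1.
  f_x(P) = -9, f_y(P) = 1 (gradient nonzero, so P is smooth).
Step 3: tangent line at P: -9·(x − -1) + 1·(y − -2) = 0.
Expanding: -9*x + y - 7 = 0.


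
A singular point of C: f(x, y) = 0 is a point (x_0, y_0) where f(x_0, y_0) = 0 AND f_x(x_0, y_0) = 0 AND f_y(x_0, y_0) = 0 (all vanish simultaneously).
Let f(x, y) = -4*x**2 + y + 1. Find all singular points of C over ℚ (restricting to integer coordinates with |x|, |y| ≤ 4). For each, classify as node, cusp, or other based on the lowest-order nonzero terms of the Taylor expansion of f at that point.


No singular points in the scanned grid; C is smooth there.

Compute partial derivatives:
  f_x = -8*x.
  f_y = 1.
f_y = 1 is a nonzero constant, so f_y never vanishes: no point (x, y) can satisfy f = f_x = f_y = 0. In particular no (x, y) ∈ {−4, ..., 4}² is singular; the curve is smooth.


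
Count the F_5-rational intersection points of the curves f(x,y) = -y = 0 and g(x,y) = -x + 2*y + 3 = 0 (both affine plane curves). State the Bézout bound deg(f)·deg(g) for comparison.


Common zeros: {(3, 0)}; count = 1; Bézout bound = 1.

deg(f) = 1, deg(g) = 1, so Bézout bound = 1.
Scan x ∈ F_5. For each x, list the y ∈ F_5 with f(x, y) ≡ 0 and those with g(x, y) ≡ 0 (mod 5); the common zeros in that column are the intersection.
  x = 0: f ≡ 0 at y ∈ {0}; g ≡ 0 at y ∈ {1}; common: ∅.
  x = 1: f ≡ 0 at y ∈ {0}; g ≡ 0 at y ∈ {4}; common: ∅.
  x = 2: f ≡ 0 at y ∈ {0}; g ≡ 0 at y ∈ {2}; common: ∅.
  x = 3: f ≡ 0 at y ∈ {0}; g ≡ 0 at y ∈ {0}; common: {0}.
  x = 4: f ≡ 0 at y ∈ {0}; g ≡ 0 at y ∈ {3}; common: ∅.
Collecting: common zeros = {(3, 0)}, so the count is 1.
Comparison with the Bézout bound: 1 ≤ 1 = deg(f)·deg(g), as expected for curves with no common component (the bound is attained).


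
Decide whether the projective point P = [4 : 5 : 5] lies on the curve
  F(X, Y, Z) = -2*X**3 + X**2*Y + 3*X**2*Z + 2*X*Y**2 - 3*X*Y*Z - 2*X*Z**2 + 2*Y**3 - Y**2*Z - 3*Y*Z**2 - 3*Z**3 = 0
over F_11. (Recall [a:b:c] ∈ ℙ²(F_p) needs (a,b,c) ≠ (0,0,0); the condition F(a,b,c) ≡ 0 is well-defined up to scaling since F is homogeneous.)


F(4,5,5) ≡ 4 (mod 11); P is NOT on the curve.

Evaluate F(4, 5, 5) term-by-term (mod 11).
  -2*X**3 ↦ -2·64·1·1 = -128
  X**2*Y ↦ 1·16·5·1 = 80
  3*X**2*Z ↦ 3·16·1·5 = 240
  2*X*Y**2 ↦ 2·4·25·1 = 200
  -3*X*Y*Z ↦ -3·4·5·5 = -300
  -2*X*Z**2 ↦ -2·4·1·25 = -200
  2*Y**3 ↦ 2·1·125·1 = 250
  -Y**2*Z ↦ -1·1·25·5 = -125
  -3*Y*Z**2 ↦ -3·1·5·25 = -375
  -3*Z**3 ↦ -3·1·1·125 = -375
Sum: F(4, 5, 5) = (-128) + (80) + (240) + (200) + (-300) + (-200) + (250) + (-125) + (-375) + (-375) = -733.
Reducing mod 11: -733 ≡ 4 (mod 11).
Since F(a, b, c) ≡ 4 ≠ 0 (mod 11), P does NOT lie on the curve.


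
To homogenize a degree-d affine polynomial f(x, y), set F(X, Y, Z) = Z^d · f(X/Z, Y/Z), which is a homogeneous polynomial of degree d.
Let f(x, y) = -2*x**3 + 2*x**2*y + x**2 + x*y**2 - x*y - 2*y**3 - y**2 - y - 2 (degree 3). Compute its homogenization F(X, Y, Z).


F(X, Y, Z) = -2*X**3 + 2*X**2*Y + X**2*Z + X*Y**2 - X*Y*Z - 2*Y**3 - Y**2*Z - Y*Z**2 - 2*Z**3

deg(f) = 3.
Substitute x = X/Z, y = Y/Z into f, then multiply by Z^3.
  monomial -2·x^3·y^0 ↦ -2·X^3·Y^0·Z^0.
  monomial 2·x^2·y^1 ↦ 2·X^2·Y^1·Z^0.
  monomial 1·x^2·y^0 ↦ 1·X^2·Y^0·Z^1.
  monomial 1·x^1·y^2 ↦ 1·X^1·Y^2·Z^0.
  monomial -1·x^1·y^1 ↦ -1·X^1·Y^1·Z^1.
  monomial -2·x^0·y^3 ↦ -2·X^0·Y^3·Z^0.
  monomial -1·x^0·y^2 ↦ -1·X^0·Y^2·Z^1.
  monomial -1·x^0·y^1 ↦ -1·X^0·Y^1·Z^2.
  monomial -2·x^0·y^0 ↦ -2·X^0·Y^0·Z^3.
Collecting: F(X, Y, Z) = -2*X**3 + 2*X**2*Y + X**2*Z + X*Y**2 - X*Y*Z - 2*Y**3 - Y**2*Z - Y*Z**2 - 2*Z**3.


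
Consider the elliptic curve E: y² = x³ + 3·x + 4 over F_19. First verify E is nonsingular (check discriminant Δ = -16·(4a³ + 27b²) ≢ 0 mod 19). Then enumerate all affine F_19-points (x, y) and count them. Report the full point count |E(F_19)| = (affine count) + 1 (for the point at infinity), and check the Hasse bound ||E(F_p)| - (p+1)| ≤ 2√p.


Affine points = {(0, 2), (0, 17), (4, 2), (4, 17), (5, 7), (5, 12), (7, 8), (7, 11), (9, 0), (11, 0), (12, 1), (12, 18), (13, 6), (13, 13), (14, 4), (14, 15), (15, 2), (15, 17), (16, 5), (16, 14), (17, 3), (17, 16), (18, 0)}; affine count = 23; |E(F_19)| = 24.

Discriminant check: Δ ∝ 4a³ + 27b² = 4·3³ + 27·4² = 4·27 + 27·16 ≡ 8 (mod 19). Nonzero ⇒ E is nonsingular.
For each x ∈ F_19, compute rhs = x³ + 3·x + 4 mod 19, then count y ∈ F_19 with y² ≡ rhs.
  x = 0: rhs = 4, matching y values: 2, 17 (2 points).
  x = 1: rhs = 8, matching y values: none (0 points).
  x = 2: rhs = 18, matching y values: none (0 points).
  x = 3: rhs = 2, matching y values: none (0 points).
  x = 4: rhs = 4, matching y values: 2, 17 (2 points).
  x = 5: rhs = 11, matching y values: 7, 12 (2 points).
  x = 6: rhs = 10, matching y values: none (0 points).
  x = 7: rhs = 7, matching y values: 8, 11 (2 points).
  x = 8: rhs = 8, matching y values: none (0 points).
  x = 9: rhs = 0, matching y values: 0 (1 points).
  x = 10: rhs = 8, matching y values: none (0 points).
  x = 11: rhs = 0, matching y values: 0 (1 points).
  x = 12: rhs = 1, matching y values: 1, 18 (2 points).
  x = 13: rhs = 17, matching y values: 6, 13 (2 points).
  x = 14: rhs = 16, matching y values: 4, 15 (2 points).
  x = 15: rhs = 4, matching y values: 2, 17 (2 points).
  x = 16: rhs = 6, matching y values: 5, 14 (2 points).
  x = 17: rhs = 9, matching y values: 3, 16 (2 points).
  x = 18: rhs = 0, matching y values: 0 (1 points).
Total affine count: 23.
Full point count |E(F_19)| = 23 + 1 = 24.
Hasse bound: |24 − (19+1)| = |4| = 4 ≤ 2√19 ≈ 8.7178 ✓.


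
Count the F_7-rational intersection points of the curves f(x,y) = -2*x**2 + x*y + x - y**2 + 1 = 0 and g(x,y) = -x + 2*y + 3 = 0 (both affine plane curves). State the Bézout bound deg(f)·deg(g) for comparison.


Common zeros: {(3, 0)}; count = 1; Bézout bound = 2.

deg(f) = 2, deg(g) = 1, so Bézout bound = 2.
Scan x ∈ F_7. For each x, list the y ∈ F_7 with f(x, y) ≡ 0 and those with g(x, y) ≡ 0 (mod 7); the common zeros in that column are the intersection.
  x = 0: f ≡ 0 at y ∈ {1, 6}; g ≡ 0 at y ∈ {2}; common: ∅.
  x = 1: f ≡ 0 at y ∈ {0, 1}; g ≡ 0 at y ∈ {6}; common: ∅.
  x = 2: f ≡ 0 at y ∈ ∅; g ≡ 0 at y ∈ {3}; common: ∅.
  x = 3: f ≡ 0 at y ∈ {0, 3}; g ≡ 0 at y ∈ {0}; common: {0}.
  x = 4: f ≡ 0 at y ∈ ∅; g ≡ 0 at y ∈ {4}; common: ∅.
  x = 5: f ≡ 0 at y ∈ ∅; g ≡ 0 at y ∈ {1}; common: ∅.
  x = 6: f ≡ 0 at y ∈ {3}; g ≡ 0 at y ∈ {5}; common: ∅.
Collecting: common zeros = {(3, 0)}, so the count is 1.
Comparison with the Bézout bound: 1 ≤ 2 = deg(f)·deg(g), as expected for curves with no common component (the affine F_7-count falls short of the bound because intersections may lie at infinity, over extension fields, or carry multiplicity).


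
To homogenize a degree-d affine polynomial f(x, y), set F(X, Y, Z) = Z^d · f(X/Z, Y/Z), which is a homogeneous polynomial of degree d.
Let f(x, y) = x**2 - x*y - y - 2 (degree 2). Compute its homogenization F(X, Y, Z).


F(X, Y, Z) = X**2 - X*Y - Y*Z - 2*Z**2

deg(f) = 2.
Substitute x = X/Z, y = Y/Z into f, then multiply by Z^2.
  monomial 1·x^2·y^0 ↦ 1·X^2·Y^0·Z^0.
  monomial -1·x^1·y^1 ↦ -1·X^1·Y^1·Z^0.
  monomial -1·x^0·y^1 ↦ -1·X^0·Y^1·Z^1.
  monomial -2·x^0·y^0 ↦ -2·X^0·Y^0·Z^2.
Collecting: F(X, Y, Z) = X**2 - X*Y - Y*Z - 2*Z**2.


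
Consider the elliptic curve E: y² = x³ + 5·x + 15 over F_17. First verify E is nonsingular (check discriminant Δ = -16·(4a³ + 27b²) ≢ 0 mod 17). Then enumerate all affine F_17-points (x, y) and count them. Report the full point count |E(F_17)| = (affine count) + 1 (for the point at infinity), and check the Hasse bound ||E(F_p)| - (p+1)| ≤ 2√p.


Affine points = {(0, 7), (0, 10), (1, 2), (1, 15), (2, 4), (2, 13), (7, 6), (7, 11), (12, 1), (12, 16), (13, 4), (13, 13), (16, 3), (16, 14)}; affine count = 14; |E(F_17)| = 15.

Discriminant check: Δ ∝ 4a³ + 27b² = 4·5³ + 27·15² = 4·125 + 27·225 ≡ 13 (mod 17). Nonzero ⇒ E is nonsingular.
For each x ∈ F_17, compute rhs = x³ + 5·x + 15 mod 17, then count y ∈ F_17 with y² ≡ rhs.
  x = 0: rhs = 15, matching y values: 7, 10 (2 points).
  x = 1: rhs = 4, matching y values: 2, 15 (2 points).
  x = 2: rhs = 16, matching y values: 4, 13 (2 points).
  x = 3: rhs = 6, matching y values: none (0 points).
  x = 4: rhs = 14, matching y values: none (0 points).
  x = 5: rhs = 12, matching y values: none (0 points).
  x = 6: rhs = 6, matching y values: none (0 points).
  x = 7: rhs = 2, matching y values: 6, 11 (2 points).
  x = 8: rhs = 6, matching y values: none (0 points).
  x = 9: rhs = 7, matching y values: none (0 points).
  x = 10: rhs = 11, matching y values: none (0 points).
  x = 11: rhs = 7, matching y values: none (0 points).
  x = 12: rhs = 1, matching y values: 1, 16 (2 points).
  x = 13: rhs = 16, matching y values: 4, 13 (2 points).
  x = 14: rhs = 7, matching y values: none (0 points).
  x = 15: rhs = 14, matching y values: none (0 points).
  x = 16: rhs = 9, matching y values: 3, 14 (2 points).
Total affine count: 14.
Full point count |E(F_17)| = 14 + 1 = 15.
Hasse bound: |15 − (17+1)| = |-3| = 3 ≤ 2√17 ≈ 8.2462 ✓.


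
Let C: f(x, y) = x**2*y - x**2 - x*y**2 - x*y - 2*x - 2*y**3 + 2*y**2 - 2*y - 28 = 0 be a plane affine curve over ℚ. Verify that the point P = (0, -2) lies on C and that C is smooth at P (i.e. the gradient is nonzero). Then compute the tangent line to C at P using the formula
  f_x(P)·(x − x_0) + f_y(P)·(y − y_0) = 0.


Tangent line at P: -4*x - 34*y - 68 = 0.

Step 1: f(0, -2) = 0, so P lies on C.
Step 2: partial derivatives
  f_x(x, y) = 2*x*y - 2*x - y**2 - y - 2, f_y(x, y) = x**2 - 2*x*y - x - 6*y**2 + 4*y - 2.
  f_x(P) = -4, f_y(P) = -34 (gradient nonzero, so P is smooth).
Step 3: tangent line at P: -4·(x − 0) + -34·(y − -2) = 0.
Expanding: -4*x - 34*y - 68 = 0.


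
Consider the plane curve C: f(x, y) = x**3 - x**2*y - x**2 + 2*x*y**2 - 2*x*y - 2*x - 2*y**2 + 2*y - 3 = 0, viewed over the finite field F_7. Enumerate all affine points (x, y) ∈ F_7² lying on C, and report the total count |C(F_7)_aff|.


Affine F_7-points: {(0, 2), (0, 6), (1, 2), (2, 1), (2, 2), (3, 1), (3, 4), (4, 1), (4, 5)}; count = 9.

For each of the 49 pairs (x, y) ∈ F_7², evaluate f(x, y) mod 7. Record the zeros.
  x = 0: [0↦4, 1↦4, 2↦0, 3↦6, 4↦1, 5↦6, 6↦0]  zeros at y ∈ {2, 6}
  x = 1: [0↦2, 1↦1, 2↦0, 3↦6, 4↦5, 5↦4, 6↦3]  zeros at y ∈ {2}
  x = 2: [0↦4, 1↦0, 2↦0, 3↦4, 4↦5, 5↦3, 6↦5]  zeros at y ∈ {1, 2}
  x = 3: [0↦2, 1↦0, 2↦6, 3↦6, 4↦0, 5↦2, 6↦5]  zeros at y ∈ {1, 4}
  x = 4: [0↦2, 1↦0, 2↦3, 3↦4, 4↦3, 5↦0, 6↦2]  zeros at y ∈ {1, 5}
  x = 5: [0↦3, 1↦6, 2↦4, 3↦4, 4↦6, 5↦3, 6↦2]  zeros at y ∈ ∅
  x = 6: [0↦4, 1↦3, 2↦1, 3↦5, 4↦1, 5↦3, 6↦4]  zeros at y ∈ ∅
Collecting zeros: affine points = {(0, 2), (0, 6), (1, 2), (2, 1), (2, 2), (3, 1), (3, 4), (4, 1), (4, 5)}.
Total count |C(F_7)_aff| = 9.


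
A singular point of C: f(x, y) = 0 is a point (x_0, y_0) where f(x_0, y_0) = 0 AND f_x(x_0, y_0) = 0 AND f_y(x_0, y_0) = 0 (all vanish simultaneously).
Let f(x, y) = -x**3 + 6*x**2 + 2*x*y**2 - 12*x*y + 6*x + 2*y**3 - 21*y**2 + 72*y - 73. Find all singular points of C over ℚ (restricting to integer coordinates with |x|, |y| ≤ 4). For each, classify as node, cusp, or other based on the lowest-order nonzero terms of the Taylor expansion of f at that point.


Singular points: {(2, 3)}; classification: cusp.

Compute partial derivatives:
  f_x = -3*x**2 + 12*x + 2*y**2 - 12*y + 6.
  f_y = 4*x*y - 12*x + 6*y**2 - 42*y + 72.
Scan x_0 ∈ {−4, ..., 4}. For each x_0, f_y(x_0, y) is a polynomial in y; find its integer roots y ∈ {−4, ..., 4}, then test f_x and f at those candidates.
  x = -4: f_y(-4, y) = 6*y**2 - 58*y + 120; vanishes at y ∈ {3}. (-4, 3): f_x = -108 ≠ 0.
  x = -3: f_y(-3, y) = 6*y**2 - 54*y + 108; vanishes at y ∈ {3}. (-3, 3): f_x = -75 ≠ 0.
  x = -2: f_y(-2, y) = 6*y**2 - 50*y + 96; vanishes at y ∈ {3}. (-2, 3): f_x = -48 ≠ 0.
  x = -1: f_y(-1, y) = 6*y**2 - 46*y + 84; vanishes at y ∈ {3}. (-1, 3): f_x = -27 ≠ 0.
  x = 0: f_y(0, y) = 6*y**2 - 42*y + 72; vanishes at y ∈ {3, 4}. (0, 3): f_x = -12 ≠ 0; (0, 4): f_x = -10 ≠ 0.
  x = 1: f_y(1, y) = 6*y**2 - 38*y + 60; vanishes at y ∈ {3}. (1, 3): f_x = -3 ≠ 0.
  x = 2: f_y(2, y) = 6*y**2 - 34*y + 48; vanishes at y ∈ {3}. (2, 3): f_x = 0, f = 0 — SINGULAR.
  x = 3: f_y(3, y) = 6*y**2 - 30*y + 36; vanishes at y ∈ {2, 3}. (3, 2): f_x = -1 ≠ 0; (3, 3): f_x = -3 ≠ 0.
  x = 4: f_y(4, y) = 6*y**2 - 26*y + 24; vanishes at y ∈ {3}. (4, 3): f_x = -12 ≠ 0.
Only singular point on the grid: (2, 3).
Classify: substitute x = 2 + u, y = 3 + v and expand: f = -u**3 + 2*u*v**2 + 2*v**3 + v**2.
No constant or linear terms (consistent with a singular point). Quadratic part: v**2. Cubic part: -u**3 + 2*u*v**2 + 2*v**3.
The quadratic part v**2 is a perfect square, so there is a single (double) tangent line v = 0, i.e. y = 3. Restricting the cubic part to that line (v = 0) leaves -u**3 ≠ 0, so f is not divisible by v and the branch is v² ≈ u**3 to lowest order — this is a cusp.
Classification: cusp.


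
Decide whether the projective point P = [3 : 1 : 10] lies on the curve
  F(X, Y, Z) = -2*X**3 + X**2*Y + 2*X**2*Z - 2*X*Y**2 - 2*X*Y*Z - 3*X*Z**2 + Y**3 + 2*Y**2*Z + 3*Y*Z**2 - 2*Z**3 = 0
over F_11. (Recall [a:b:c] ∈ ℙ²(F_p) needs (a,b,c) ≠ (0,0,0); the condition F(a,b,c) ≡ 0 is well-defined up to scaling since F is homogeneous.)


F(3,1,10) ≡ 9 (mod 11); P is NOT on the curve.

Evaluate F(3, 1, 10) term-by-term (mod 11).
  -2*X**3 ↦ -2·27·1·1 = -54
  X**2*Y ↦ 1·9·1·1 = 9
  2*X**2*Z ↦ 2·9·1·10 = 180
  -2*X*Y**2 ↦ -2·3·1·1 = -6
  -2*X*Y*Z ↦ -2·3·1·10 = -60
  -3*X*Z**2 ↦ -3·3·1·100 = -900
  Y**3 ↦ 1·1·1·1 = 1
  2*Y**2*Z ↦ 2·1·1·10 = 20
  3*Y*Z**2 ↦ 3·1·1·100 = 300
  -2*Z**3 ↦ -2·1·1·1000 = -2000
Sum: F(3, 1, 10) = (-54) + (9) + (180) + (-6) + (-60) + (-900) + (1) + (20) + (300) + (-2000) = -2510.
Reducing mod 11: -2510 ≡ 9 (mod 11).
Since F(a, b, c) ≡ 9 ≠ 0 (mod 11), P does NOT lie on the curve.
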